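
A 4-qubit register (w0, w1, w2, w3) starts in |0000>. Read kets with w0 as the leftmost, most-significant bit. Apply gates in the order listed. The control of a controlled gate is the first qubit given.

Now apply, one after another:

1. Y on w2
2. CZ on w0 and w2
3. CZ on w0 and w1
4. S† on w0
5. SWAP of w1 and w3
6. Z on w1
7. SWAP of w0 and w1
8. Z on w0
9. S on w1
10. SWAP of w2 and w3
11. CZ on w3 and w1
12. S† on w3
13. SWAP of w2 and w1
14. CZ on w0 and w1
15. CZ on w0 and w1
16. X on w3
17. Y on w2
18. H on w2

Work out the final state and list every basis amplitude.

The resulting statevector has amplitude sqrt(2)*I/2 on |0000>, -sqrt(2)*I/2 on |0010>, and 0 on every other basis state. Key observation: the block from step 14 through step 15 cancels to the identity and can be dropped.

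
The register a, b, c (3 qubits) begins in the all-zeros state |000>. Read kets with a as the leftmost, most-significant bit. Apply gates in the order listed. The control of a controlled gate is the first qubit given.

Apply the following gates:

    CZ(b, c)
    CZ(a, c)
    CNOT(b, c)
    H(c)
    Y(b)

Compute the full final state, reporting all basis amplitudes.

The final amplitudes are sqrt(2)*I/2 on |010>, sqrt(2)*I/2 on |011>, and 0 on every other basis state.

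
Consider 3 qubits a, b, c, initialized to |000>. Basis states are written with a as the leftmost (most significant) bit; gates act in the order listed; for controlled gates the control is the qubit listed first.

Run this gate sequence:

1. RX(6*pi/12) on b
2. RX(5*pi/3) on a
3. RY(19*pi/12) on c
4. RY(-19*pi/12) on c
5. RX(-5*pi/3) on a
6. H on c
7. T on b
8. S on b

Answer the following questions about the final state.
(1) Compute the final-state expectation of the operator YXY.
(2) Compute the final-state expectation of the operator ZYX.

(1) The expectation value of YXY is 0. Key observation: the block from step 2 through step 5 cancels to the identity and can be dropped.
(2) In the final state, ZYX has expectation sqrt(2)/2.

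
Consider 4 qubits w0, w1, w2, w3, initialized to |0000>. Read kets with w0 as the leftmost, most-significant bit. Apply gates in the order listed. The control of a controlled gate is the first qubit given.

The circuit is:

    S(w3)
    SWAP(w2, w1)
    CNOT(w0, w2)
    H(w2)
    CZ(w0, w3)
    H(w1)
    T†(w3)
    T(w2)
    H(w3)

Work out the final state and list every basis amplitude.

After the circuit, the state carries amplitude sqrt(2)/4 on |0000>, sqrt(2)/4 on |0001>, sqrt(2)*exp(I*pi/4)/4 on |0010>, sqrt(2)*exp(I*pi/4)/4 on |0011>, sqrt(2)/4 on |0100>, sqrt(2)/4 on |0101>, sqrt(2)*exp(I*pi/4)/4 on |0110>, sqrt(2)*exp(I*pi/4)/4 on |0111>, 0 on |1000>, 0 on |1001>, 0 on |1010>, 0 on |1011>, 0 on |1100>, 0 on |1101>, 0 on |1110>, 0 on |1111>.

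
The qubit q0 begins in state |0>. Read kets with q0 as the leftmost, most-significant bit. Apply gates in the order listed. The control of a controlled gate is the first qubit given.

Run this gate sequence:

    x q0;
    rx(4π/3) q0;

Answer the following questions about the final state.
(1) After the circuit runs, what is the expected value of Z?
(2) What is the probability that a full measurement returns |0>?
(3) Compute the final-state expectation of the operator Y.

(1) In the final state, Z has expectation 1/2.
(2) The probability of measuring |0> is 3/4.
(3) The observable Y averages to -sqrt(3)/2.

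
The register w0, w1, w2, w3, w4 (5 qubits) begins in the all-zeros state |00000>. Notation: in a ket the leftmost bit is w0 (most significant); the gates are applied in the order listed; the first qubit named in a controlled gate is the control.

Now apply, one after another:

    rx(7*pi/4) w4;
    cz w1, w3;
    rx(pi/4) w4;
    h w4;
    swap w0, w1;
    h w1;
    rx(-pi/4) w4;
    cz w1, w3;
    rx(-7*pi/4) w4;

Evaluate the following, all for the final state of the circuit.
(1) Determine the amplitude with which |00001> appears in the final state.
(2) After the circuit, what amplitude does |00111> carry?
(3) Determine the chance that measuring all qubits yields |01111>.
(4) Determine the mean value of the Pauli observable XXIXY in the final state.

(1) The amplitude on |00001> is 1/2.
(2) |00111> carries amplitude 0 in the final state.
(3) The probability of measuring |01111> is 0.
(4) In the final state, XXIXY has expectation 0.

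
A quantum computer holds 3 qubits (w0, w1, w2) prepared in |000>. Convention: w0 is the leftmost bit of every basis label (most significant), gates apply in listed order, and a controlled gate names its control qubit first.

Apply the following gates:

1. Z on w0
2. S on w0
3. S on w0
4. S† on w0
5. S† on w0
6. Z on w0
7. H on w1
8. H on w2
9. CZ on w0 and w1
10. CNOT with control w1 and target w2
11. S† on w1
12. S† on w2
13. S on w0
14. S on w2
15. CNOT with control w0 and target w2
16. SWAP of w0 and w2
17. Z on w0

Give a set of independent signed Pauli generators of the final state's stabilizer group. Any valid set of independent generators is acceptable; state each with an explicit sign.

One valid set of independent stabilizer generators is -XII, -IYI, +IIZ (any independent generating set of the same group is equally correct).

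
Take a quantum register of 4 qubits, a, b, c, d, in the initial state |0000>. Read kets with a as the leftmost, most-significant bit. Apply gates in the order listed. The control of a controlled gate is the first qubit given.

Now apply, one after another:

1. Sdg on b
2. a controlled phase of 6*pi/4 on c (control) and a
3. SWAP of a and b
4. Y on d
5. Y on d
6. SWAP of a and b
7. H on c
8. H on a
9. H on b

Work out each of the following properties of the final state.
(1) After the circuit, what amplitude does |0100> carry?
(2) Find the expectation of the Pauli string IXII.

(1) The amplitude on |0100> is sqrt(2)/4. Key observation: gates 3-6 undo each other exactly, leaving only the rest of the circuit to track.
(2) In the final state, IXII has expectation 1.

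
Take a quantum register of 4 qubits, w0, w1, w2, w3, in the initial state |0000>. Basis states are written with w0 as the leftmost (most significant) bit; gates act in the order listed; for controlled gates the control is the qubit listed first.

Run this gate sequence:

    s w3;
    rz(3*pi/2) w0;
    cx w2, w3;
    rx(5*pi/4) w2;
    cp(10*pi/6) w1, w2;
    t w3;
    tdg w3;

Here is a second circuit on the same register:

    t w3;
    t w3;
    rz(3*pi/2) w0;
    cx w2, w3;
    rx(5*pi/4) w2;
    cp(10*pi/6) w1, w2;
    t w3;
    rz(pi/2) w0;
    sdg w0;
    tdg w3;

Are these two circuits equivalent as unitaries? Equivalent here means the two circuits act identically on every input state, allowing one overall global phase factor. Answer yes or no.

Yes — the two circuits implement the same unitary up to a global phase.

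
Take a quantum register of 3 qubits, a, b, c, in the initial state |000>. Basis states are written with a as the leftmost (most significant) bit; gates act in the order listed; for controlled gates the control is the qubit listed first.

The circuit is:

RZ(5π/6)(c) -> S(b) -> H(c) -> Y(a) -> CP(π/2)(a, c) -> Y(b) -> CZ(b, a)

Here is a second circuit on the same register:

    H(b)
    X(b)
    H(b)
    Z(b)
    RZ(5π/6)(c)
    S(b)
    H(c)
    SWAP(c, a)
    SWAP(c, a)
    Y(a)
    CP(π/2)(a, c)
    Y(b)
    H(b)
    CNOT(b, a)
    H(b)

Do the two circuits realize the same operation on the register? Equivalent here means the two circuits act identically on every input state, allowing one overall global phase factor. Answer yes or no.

No: there is an input state on which the two circuits produce genuinely different outputs (not merely differing by a phase).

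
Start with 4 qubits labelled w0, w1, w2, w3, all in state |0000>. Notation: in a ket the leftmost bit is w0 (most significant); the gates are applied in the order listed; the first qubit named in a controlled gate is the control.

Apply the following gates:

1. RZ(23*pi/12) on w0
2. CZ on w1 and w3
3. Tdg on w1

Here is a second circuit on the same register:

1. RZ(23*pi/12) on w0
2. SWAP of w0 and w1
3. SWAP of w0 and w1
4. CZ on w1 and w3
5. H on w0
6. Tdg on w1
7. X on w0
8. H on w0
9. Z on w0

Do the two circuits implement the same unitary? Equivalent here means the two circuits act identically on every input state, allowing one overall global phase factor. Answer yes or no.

Yes, they are equivalent — the unitaries differ by at most a global phase.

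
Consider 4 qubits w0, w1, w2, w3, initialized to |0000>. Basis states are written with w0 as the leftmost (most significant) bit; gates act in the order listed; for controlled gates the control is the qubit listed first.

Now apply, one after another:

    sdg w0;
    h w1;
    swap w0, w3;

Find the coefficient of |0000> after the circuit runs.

|0000> carries amplitude sqrt(2)/2 in the final state.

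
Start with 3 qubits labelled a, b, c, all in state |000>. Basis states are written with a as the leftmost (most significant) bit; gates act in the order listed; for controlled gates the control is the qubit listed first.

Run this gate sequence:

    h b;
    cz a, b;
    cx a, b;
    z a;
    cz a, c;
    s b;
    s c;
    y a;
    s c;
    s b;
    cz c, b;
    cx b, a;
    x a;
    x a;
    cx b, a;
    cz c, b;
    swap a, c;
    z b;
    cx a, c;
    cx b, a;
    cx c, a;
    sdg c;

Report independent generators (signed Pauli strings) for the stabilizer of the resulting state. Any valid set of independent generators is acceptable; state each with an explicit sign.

The final state is stabilized by the group generated by +XXI, -ZZI, -IIZ; other independent generating sets are equally valid. Key observation: steps 11-16 multiply out to the identity, so the circuit reduces to the remaining gates.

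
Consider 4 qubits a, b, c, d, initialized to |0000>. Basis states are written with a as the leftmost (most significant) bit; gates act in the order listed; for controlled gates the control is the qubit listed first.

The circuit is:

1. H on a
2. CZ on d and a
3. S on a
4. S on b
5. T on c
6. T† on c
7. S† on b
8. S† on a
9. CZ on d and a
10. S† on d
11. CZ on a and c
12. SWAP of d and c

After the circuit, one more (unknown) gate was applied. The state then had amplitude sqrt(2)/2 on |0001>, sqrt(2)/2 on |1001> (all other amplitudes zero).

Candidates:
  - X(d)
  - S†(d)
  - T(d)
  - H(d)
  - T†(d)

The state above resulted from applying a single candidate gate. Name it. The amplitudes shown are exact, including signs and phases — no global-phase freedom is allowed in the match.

The unique candidate consistent with the amplitudes is X(d).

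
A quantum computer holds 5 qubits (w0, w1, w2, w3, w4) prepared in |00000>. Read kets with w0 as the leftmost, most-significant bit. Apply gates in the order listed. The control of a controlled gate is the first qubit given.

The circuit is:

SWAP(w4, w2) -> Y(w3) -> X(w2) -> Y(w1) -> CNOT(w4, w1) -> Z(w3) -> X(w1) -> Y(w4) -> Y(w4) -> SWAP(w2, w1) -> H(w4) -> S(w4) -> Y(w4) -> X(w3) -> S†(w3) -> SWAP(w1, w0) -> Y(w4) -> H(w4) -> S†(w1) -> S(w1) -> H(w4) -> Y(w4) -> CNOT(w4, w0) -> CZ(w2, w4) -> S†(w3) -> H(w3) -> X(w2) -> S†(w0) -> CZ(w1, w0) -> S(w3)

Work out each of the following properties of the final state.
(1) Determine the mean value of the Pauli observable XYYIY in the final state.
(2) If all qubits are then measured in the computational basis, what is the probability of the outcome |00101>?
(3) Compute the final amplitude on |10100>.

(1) In the final state, XYYIY has expectation 0.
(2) Outcome |00101> occurs with probability 1/4.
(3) |10100> carries amplitude -I/2 in the final state.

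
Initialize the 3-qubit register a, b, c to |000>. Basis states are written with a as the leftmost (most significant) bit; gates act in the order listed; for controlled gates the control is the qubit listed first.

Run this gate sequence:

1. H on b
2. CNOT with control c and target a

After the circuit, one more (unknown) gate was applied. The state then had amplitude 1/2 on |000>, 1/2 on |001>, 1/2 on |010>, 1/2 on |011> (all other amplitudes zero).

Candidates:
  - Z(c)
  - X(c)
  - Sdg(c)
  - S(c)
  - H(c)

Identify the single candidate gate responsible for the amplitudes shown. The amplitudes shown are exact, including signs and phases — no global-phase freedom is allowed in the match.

It was H(c) that produced the state shown.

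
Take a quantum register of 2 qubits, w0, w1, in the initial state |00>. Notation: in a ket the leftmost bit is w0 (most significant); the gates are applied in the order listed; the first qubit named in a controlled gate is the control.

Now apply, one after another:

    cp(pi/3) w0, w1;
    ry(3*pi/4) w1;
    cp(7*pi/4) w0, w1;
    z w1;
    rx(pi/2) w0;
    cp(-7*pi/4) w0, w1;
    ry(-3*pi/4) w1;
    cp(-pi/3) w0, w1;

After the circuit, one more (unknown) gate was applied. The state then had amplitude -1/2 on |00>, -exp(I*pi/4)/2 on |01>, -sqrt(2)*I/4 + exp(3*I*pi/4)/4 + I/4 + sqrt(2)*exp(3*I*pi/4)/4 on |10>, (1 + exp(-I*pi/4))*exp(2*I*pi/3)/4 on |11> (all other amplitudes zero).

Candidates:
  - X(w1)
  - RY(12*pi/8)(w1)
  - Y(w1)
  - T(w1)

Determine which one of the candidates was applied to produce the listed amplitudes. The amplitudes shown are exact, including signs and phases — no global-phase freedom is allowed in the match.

The applied gate was T(w1).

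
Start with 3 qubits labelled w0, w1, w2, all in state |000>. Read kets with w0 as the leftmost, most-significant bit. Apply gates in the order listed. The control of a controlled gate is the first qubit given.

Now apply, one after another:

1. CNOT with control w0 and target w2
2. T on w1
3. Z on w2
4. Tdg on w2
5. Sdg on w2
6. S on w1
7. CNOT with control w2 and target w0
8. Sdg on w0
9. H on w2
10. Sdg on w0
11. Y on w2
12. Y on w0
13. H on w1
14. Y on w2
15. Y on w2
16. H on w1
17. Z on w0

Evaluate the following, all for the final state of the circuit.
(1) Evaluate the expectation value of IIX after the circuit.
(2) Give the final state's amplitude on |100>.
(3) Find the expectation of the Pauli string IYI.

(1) The observable IIX averages to -1. Key observation: steps 13-16 multiply out to the identity, so the circuit reduces to the remaining gates.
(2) The final state's coefficient on |100> equals -sqrt(2)/2.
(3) In the final state, IYI has expectation 0.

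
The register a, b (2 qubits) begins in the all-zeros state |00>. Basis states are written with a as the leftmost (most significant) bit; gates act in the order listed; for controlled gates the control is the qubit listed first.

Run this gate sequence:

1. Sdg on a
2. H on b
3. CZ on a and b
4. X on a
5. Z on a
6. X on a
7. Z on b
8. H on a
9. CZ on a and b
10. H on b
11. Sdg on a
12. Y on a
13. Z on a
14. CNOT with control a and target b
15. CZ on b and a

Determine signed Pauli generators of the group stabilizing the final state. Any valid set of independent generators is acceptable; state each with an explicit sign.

One valid set of independent stabilizer generators is +YI, +IZ (any independent generating set of the same group is equally correct).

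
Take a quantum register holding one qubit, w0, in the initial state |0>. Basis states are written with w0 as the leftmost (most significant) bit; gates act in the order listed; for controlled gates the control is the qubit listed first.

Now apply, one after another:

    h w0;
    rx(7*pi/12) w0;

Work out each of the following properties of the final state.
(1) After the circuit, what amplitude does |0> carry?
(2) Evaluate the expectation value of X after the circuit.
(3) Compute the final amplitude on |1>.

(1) The amplitude on |0> is -sqrt(4 - 2*sqrt(2))/8 + sqrt(6*sqrt(2) + 12)/8 - I*sqrt(2*sqrt(2) + 4)/8 - I*sqrt(12 - 6*sqrt(2))/8.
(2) The observable X averages to 1.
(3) The final state's coefficient on |1> equals -sqrt(4 - 2*sqrt(2))/8 + sqrt(6*sqrt(2) + 12)/8 - I*sqrt(2*sqrt(2) + 4)/8 - I*sqrt(12 - 6*sqrt(2))/8.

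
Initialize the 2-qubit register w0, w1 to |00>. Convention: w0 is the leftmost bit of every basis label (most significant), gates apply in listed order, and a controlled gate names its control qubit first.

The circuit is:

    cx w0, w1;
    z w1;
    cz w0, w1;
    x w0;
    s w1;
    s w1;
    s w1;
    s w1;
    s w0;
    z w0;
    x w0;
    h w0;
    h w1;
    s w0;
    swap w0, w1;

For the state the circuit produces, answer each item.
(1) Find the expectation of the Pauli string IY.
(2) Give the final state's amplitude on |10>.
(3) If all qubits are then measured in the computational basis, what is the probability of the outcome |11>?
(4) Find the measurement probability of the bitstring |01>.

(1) The expectation value of IY is 1. Key observation: steps 5-8 multiply out to the identity, so the circuit reduces to the remaining gates.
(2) |10> carries amplitude -I/2 in the final state.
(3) Outcome |11> occurs with probability 1/4.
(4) A full measurement returns |01> with probability 1/4.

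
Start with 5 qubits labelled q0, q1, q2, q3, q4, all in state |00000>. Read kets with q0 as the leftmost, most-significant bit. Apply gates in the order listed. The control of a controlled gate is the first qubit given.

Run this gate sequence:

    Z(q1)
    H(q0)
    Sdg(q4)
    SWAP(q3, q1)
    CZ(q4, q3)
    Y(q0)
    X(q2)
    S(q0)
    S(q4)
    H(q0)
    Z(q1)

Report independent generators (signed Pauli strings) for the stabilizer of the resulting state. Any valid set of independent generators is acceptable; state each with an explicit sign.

The final state is stabilized by the group generated by +YIIII, +IZIII, -IIZII, +IIIZI, +IIIIZ; other independent generating sets are equally valid.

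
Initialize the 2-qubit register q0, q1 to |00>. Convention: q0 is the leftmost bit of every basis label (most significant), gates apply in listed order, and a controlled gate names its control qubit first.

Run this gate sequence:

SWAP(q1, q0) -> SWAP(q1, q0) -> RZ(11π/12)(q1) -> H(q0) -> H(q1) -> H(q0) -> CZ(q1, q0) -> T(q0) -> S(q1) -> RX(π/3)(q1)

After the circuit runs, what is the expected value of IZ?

In the final state, IZ has expectation sqrt(3)/2.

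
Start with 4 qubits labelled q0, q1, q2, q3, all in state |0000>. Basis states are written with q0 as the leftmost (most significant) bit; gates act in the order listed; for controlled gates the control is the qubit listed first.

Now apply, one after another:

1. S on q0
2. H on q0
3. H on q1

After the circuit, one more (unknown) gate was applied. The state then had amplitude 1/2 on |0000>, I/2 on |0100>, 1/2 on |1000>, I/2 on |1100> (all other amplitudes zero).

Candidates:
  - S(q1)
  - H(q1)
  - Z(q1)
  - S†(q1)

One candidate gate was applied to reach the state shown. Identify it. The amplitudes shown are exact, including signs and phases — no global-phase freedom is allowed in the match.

The applied gate was S(q1).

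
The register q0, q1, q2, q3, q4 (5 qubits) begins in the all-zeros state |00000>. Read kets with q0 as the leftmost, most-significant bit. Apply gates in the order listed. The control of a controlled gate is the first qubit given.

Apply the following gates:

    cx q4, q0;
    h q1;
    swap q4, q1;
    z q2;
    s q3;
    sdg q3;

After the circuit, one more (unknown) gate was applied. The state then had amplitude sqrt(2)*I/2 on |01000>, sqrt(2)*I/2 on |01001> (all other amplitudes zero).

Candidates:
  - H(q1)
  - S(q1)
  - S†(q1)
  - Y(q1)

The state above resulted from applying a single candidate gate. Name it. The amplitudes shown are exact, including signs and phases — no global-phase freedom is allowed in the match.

It was Y(q1) that produced the state shown. Key observation: steps 5-6 multiply out to the identity, so the circuit reduces to the remaining gates.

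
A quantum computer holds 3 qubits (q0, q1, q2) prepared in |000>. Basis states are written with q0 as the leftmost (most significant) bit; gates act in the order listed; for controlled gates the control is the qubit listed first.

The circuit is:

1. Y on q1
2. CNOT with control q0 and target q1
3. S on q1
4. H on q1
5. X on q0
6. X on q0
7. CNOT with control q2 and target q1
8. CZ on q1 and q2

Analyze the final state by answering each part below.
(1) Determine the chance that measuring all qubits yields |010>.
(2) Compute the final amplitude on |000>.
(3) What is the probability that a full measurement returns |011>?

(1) The probability of measuring |010> is 1/2.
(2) The amplitude on |000> is -sqrt(2)/2.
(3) A full measurement returns |011> with probability 0.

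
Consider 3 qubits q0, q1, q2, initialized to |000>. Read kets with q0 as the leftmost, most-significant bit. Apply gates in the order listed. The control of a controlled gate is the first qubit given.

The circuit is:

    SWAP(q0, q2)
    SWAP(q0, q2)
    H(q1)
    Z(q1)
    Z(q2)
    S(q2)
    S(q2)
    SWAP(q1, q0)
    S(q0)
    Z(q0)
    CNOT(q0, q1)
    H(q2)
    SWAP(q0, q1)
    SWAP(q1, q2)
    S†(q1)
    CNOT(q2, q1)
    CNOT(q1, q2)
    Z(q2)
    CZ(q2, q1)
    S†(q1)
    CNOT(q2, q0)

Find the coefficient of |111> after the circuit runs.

The final state's coefficient on |111> equals -1/2.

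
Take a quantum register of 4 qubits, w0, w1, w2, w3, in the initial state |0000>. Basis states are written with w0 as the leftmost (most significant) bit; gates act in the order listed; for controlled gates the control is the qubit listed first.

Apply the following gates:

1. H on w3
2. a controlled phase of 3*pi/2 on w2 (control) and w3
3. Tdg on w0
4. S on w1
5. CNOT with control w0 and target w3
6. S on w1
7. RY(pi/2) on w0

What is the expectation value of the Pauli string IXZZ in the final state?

The observable IXZZ averages to 0.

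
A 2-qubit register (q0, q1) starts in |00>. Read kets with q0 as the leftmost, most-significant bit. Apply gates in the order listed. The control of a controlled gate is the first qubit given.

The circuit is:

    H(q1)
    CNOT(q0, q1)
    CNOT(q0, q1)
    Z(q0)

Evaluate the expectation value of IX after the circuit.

The expectation value of IX is 1.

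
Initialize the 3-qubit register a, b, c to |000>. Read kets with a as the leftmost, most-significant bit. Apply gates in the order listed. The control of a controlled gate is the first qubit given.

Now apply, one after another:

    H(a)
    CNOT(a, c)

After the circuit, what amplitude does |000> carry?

The amplitude on |000> is sqrt(2)/2.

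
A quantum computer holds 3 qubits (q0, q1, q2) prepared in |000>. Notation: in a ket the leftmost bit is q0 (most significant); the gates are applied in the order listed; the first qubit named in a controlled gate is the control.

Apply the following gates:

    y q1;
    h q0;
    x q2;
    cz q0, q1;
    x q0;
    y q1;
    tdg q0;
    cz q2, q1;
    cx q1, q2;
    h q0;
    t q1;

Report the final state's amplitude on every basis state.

The final amplitudes are -1/2 - exp(3*I*pi/4)/2 on |001>, -1/2 + exp(3*I*pi/4)/2 on |101>, and 0 on every other basis state.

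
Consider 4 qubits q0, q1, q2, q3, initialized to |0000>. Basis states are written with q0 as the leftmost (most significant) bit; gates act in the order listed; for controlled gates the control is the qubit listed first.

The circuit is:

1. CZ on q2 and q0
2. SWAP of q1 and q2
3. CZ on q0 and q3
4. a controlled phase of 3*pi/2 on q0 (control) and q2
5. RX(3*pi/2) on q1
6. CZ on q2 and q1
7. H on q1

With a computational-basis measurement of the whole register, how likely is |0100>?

A full measurement returns |0100> with probability 1/2.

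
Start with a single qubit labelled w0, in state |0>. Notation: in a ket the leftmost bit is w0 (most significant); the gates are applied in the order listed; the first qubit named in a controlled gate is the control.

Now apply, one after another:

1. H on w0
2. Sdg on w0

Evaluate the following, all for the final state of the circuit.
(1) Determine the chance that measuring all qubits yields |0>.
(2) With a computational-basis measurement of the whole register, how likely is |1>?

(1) The probability of measuring |0> is 1/2.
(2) A full measurement returns |1> with probability 1/2.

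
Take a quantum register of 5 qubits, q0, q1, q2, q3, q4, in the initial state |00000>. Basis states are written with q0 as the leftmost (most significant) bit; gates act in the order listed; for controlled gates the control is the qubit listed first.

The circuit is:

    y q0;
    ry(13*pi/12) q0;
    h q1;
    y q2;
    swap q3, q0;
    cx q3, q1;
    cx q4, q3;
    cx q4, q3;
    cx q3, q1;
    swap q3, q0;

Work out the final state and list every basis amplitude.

After the circuit, the state carries amplitude sqrt(4 - 2*sqrt(2))/8 + sqrt(6*sqrt(2) + 12)/8 on |00100>, sqrt(4 - 2*sqrt(2))/8 + sqrt(6*sqrt(2) + 12)/8 on |01100>, -sqrt(12 - 6*sqrt(2))/8 + sqrt(2*sqrt(2) + 4)/8 on |10100>, -sqrt(12 - 6*sqrt(2))/8 + sqrt(2*sqrt(2) + 4)/8 on |11100>, and 0 on every other basis state.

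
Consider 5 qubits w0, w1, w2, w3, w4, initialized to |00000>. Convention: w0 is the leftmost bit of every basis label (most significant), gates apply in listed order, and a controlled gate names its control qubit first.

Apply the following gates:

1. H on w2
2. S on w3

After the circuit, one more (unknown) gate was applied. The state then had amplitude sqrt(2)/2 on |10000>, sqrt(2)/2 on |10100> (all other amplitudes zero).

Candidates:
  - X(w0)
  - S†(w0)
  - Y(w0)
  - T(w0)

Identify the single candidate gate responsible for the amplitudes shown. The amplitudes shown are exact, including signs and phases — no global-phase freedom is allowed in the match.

The applied gate was X(w0).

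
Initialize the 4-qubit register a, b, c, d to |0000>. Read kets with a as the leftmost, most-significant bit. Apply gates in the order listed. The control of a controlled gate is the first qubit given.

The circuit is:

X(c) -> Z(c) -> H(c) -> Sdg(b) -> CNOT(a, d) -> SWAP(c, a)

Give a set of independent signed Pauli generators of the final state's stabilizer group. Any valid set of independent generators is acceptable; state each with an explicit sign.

The stabilizer group can be generated by -XIII, +IZII, +IIZI, +IIIZ, among other valid generating sets.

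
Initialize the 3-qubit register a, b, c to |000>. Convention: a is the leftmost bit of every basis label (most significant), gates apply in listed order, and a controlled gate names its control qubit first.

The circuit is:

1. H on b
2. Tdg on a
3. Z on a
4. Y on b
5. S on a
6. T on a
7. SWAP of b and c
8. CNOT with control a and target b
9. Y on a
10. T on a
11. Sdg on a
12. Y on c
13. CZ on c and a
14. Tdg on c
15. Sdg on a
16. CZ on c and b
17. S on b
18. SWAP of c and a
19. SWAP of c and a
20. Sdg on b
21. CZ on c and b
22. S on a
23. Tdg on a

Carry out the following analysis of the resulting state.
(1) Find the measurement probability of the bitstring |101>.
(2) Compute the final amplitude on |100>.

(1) A full measurement returns |101> with probability 1/2. Key observation: gates 15-22 undo each other exactly, leaving only the rest of the circuit to track.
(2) The final state's coefficient on |100> equals sqrt(2)/2.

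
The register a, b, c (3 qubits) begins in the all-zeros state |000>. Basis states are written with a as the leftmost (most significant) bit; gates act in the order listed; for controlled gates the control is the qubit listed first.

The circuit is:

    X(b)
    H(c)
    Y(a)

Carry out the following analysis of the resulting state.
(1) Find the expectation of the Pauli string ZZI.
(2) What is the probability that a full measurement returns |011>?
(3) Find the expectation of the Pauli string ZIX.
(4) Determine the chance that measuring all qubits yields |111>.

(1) The observable ZZI averages to 1.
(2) The probability of measuring |011> is 0.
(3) The expectation value of ZIX is -1.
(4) The probability of measuring |111> is 1/2.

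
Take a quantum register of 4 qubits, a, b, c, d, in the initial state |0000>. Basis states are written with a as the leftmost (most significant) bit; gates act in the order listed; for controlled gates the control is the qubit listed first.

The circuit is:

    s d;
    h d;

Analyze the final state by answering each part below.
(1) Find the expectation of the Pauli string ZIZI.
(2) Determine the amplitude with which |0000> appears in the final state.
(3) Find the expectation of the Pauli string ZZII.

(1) The expectation value of ZIZI is 1.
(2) The amplitude on |0000> is sqrt(2)/2.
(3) The observable ZZII averages to 1.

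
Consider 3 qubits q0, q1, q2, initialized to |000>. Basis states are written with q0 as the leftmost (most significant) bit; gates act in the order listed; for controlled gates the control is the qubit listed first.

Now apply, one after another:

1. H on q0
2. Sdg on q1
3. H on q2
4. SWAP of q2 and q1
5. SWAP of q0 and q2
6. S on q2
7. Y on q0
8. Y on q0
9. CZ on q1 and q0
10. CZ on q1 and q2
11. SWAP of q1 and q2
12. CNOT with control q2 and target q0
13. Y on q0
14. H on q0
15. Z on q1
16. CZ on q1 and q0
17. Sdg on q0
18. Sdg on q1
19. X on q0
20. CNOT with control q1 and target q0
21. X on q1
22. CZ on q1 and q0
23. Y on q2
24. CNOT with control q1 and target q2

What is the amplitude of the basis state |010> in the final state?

|010> carries amplitude -sqrt(2)*I/4 in the final state.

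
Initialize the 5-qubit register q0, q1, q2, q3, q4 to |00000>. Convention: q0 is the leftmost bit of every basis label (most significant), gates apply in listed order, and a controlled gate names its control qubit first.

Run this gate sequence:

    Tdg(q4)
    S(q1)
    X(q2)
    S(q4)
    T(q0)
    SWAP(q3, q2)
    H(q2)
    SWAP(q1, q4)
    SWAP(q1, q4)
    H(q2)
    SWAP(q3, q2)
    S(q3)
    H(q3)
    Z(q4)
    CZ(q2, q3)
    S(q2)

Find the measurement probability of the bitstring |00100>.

The probability of measuring |00100> is 1/2. Key observation: the block from step 6 through step 11 cancels to the identity and can be dropped.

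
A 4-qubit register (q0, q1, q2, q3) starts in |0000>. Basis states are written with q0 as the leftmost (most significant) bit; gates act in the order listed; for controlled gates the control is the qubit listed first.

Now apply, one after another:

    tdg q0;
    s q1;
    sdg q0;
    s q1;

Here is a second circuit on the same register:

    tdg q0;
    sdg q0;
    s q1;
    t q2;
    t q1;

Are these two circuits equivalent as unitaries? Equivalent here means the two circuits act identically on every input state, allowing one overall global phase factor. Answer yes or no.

No: there is an input state on which the two circuits produce genuinely different outputs (not merely differing by a phase).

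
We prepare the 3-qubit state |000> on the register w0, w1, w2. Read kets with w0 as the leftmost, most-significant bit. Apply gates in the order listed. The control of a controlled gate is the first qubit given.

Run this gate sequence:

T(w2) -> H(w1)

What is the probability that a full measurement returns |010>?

The probability of measuring |010> is 1/2.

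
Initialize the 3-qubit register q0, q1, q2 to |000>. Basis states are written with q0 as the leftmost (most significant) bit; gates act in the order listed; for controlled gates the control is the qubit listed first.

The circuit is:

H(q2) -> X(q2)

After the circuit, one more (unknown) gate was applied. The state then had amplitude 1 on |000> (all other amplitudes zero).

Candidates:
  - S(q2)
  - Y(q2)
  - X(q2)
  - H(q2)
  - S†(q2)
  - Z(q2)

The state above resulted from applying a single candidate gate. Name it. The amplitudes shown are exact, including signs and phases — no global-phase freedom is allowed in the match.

The unique candidate consistent with the amplitudes is H(q2).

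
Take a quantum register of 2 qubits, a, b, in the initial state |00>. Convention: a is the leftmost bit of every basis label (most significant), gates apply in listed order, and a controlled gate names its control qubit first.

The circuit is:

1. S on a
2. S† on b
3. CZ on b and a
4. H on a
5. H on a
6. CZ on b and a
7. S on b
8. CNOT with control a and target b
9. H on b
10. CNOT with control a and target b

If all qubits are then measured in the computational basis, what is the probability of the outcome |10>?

A full measurement returns |10> with probability 0. Key observation: steps 2-7 multiply out to the identity, so the circuit reduces to the remaining gates.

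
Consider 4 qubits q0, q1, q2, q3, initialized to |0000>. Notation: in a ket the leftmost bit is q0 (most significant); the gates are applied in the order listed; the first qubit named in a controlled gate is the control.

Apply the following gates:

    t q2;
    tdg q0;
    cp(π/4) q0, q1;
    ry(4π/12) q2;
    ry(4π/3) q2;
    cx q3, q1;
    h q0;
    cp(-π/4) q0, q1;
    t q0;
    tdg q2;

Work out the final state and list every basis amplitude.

The final amplitudes are -sqrt(6)/4 on |0000>, -sqrt(2)*exp(3*I*pi/4)/4 on |0010>, -sqrt(6)*exp(I*pi/4)/4 on |1000>, sqrt(2)/4 on |1010>, and 0 on every other basis state.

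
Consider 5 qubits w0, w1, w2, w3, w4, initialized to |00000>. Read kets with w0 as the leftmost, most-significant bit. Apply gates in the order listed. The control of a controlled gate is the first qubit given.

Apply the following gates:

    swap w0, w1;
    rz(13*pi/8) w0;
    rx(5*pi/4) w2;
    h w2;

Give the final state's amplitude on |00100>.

The amplitude on |00100> is -sqrt(2)*sqrt(sqrt(2) + 2)*exp(11*I*pi/16)/4 + sqrt(2)*sqrt(2 - sqrt(2))*exp(3*I*pi/16)/4.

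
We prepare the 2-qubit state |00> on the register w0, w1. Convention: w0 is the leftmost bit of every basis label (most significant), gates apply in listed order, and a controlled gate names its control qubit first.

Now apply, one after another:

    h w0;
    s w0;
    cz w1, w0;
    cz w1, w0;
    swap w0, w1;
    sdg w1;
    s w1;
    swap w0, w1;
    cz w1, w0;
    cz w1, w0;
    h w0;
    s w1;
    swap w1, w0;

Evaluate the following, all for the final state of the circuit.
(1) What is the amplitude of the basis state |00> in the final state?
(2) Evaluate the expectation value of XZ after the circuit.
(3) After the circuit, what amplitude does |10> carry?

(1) The amplitude on |00> is 1/2 + I/2.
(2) The expectation value of XZ is 0.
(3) The final state's coefficient on |10> equals 0.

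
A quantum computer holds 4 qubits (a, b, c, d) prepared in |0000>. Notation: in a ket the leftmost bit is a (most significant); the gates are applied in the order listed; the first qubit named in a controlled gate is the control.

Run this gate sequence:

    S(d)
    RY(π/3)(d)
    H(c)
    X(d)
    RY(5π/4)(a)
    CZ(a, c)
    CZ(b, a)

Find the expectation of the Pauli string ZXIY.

The expectation value of ZXIY is 0.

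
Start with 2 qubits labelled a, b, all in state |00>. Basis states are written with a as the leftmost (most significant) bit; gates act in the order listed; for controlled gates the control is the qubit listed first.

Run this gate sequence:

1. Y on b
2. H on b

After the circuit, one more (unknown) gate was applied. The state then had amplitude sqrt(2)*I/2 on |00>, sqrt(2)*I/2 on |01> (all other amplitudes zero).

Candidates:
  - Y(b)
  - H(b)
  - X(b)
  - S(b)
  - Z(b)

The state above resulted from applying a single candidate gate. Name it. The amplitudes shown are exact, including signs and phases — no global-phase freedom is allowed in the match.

The unique candidate consistent with the amplitudes is Z(b).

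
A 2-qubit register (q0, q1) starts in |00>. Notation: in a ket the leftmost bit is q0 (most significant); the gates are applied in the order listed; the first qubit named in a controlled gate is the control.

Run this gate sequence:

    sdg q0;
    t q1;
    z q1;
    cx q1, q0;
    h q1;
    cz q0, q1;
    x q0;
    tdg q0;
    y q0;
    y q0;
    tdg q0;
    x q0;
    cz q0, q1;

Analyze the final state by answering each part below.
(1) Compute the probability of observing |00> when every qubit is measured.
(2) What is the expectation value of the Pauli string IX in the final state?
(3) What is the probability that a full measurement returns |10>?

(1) Outcome |00> occurs with probability 1/2.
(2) The expectation value of IX is 1.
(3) Outcome |10> occurs with probability 0.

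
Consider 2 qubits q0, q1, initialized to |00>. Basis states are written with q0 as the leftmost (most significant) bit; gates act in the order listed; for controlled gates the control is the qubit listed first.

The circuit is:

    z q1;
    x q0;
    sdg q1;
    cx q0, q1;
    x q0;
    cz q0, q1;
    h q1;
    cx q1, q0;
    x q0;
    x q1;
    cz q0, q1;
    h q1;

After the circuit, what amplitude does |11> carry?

The amplitude on |11> is 1/2.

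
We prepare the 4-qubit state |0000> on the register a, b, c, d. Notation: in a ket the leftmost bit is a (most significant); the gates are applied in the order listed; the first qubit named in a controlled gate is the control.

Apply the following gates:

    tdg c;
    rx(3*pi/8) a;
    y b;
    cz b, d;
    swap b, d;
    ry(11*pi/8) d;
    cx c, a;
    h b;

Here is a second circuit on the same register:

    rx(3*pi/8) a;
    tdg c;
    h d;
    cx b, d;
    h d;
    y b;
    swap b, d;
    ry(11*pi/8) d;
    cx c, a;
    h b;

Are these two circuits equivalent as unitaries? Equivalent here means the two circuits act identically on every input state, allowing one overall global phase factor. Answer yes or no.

No, they are not equivalent — no single phase factor reconciles the two unitaries.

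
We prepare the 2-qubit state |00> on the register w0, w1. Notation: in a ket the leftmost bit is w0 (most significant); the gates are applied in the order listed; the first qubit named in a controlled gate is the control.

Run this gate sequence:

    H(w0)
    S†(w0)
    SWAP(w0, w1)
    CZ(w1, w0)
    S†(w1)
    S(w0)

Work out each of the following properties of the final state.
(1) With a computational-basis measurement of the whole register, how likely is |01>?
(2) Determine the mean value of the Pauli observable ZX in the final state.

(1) A full measurement returns |01> with probability 1/2.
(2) The expectation value of ZX is -1.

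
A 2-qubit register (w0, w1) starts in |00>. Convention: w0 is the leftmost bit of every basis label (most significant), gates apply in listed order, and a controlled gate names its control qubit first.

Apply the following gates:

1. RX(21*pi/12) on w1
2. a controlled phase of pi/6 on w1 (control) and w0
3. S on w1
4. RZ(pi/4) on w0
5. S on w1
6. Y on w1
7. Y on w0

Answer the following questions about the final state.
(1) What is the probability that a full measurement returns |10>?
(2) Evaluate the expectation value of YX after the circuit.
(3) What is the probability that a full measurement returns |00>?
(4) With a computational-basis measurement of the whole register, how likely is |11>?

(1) Outcome |10> occurs with probability 1/2 - sqrt(2)/4.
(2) The observable YX averages to 0.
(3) A full measurement returns |00> with probability 0.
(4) A full measurement returns |11> with probability sqrt(2)/4 + 1/2.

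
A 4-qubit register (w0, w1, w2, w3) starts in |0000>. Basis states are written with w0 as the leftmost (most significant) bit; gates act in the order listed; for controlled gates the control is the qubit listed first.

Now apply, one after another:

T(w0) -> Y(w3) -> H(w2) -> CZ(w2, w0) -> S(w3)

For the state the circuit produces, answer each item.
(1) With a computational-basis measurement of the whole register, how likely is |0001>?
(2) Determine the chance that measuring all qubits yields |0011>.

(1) The probability of measuring |0001> is 1/2.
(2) Outcome |0011> occurs with probability 1/2.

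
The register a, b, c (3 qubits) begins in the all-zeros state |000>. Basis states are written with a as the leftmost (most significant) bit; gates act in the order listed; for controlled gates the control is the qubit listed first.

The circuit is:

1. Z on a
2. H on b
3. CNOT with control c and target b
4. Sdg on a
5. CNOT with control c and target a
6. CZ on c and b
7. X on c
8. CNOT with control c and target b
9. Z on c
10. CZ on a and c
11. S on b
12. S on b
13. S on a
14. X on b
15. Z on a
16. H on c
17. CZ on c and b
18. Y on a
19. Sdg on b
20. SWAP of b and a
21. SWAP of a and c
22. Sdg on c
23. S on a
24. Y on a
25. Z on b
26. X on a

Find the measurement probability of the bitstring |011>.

Outcome |011> occurs with probability 1/4.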